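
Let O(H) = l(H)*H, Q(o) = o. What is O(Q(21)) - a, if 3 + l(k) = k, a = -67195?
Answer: 67573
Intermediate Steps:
l(k) = -3 + k
O(H) = H*(-3 + H) (O(H) = (-3 + H)*H = H*(-3 + H))
O(Q(21)) - a = 21*(-3 + 21) - 1*(-67195) = 21*18 + 67195 = 378 + 67195 = 67573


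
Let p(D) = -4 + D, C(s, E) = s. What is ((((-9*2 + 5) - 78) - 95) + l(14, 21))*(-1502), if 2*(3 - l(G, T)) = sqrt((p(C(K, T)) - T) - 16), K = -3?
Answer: 274866 + 1502*I*sqrt(11) ≈ 2.7487e+5 + 4981.6*I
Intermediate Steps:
l(G, T) = 3 - sqrt(-23 - T)/2 (l(G, T) = 3 - sqrt(((-4 - 3) - T) - 16)/2 = 3 - sqrt((-7 - T) - 16)/2 = 3 - sqrt(-23 - T)/2)
((((-9*2 + 5) - 78) - 95) + l(14, 21))*(-1502) = ((((-9*2 + 5) - 78) - 95) + (3 - sqrt(-23 - 1*21)/2))*(-1502) = ((((-18 + 5) - 78) - 95) + (3 - sqrt(-23 - 21)/2))*(-1502) = (((-13 - 78) - 95) + (3 - I*sqrt(11)))*(-1502) = ((-91 - 95) + (3 - I*sqrt(11)))*(-1502) = (-186 + (3 - I*sqrt(11)))*(-1502) = (-183 - I*sqrt(11))*(-1502) = 274866 + 1502*I*sqrt(11)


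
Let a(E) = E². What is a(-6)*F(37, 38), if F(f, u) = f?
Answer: 1332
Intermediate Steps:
a(-6)*F(37, 38) = (-6)²*37 = 36*37 = 1332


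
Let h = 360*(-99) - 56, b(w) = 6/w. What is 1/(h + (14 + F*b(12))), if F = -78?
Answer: -1/35721 ≈ -2.7995e-5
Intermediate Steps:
h = -35696 (h = -35640 - 56 = -35696)
1/(h + (14 + F*b(12))) = 1/(-35696 + (14 - 468/12)) = 1/(-35696 + (14 - 78*½)) = 1/(-35696 + (14 - 39)) = 1/(-35696 - 25) = 1/(-35721) = -1/35721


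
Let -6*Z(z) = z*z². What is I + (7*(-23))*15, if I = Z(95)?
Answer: -871865/6 ≈ -1.4531e+5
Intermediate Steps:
Z(z) = -z³/6 (Z(z) = -z*z²/6 = -z³/6)
I = -857375/6 (I = -⅙*95³ = -⅙*857375 = -857375/6 ≈ -1.4290e+5)
I + (7*(-23))*15 = -857375/6 + (7*(-23))*15 = -857375/6 - 161*15 = -857375/6 - 2415 = -871865/6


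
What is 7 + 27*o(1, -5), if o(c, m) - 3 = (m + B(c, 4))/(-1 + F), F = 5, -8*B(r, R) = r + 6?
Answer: 1547/32 ≈ 48.344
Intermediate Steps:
B(r, R) = -3/4 - r/8 (B(r, R) = -(r + 6)/8 = -(6 + r)/8 = -3/4 - r/8)
o(c, m) = 45/16 - c/32 + m/4 (o(c, m) = 3 + (m + (-3/4 - c/8))/(-1 + 5) = 3 + (-3/4 + m - c/8)/4 = 3 + (-3/4 + m - c/8)*(1/4) = 3 + (-3/16 - c/32 + m/4) = 45/16 - c/32 + m/4)
7 + 27*o(1, -5) = 7 + 27*(45/16 - 1/32*1 + (1/4)*(-5)) = 7 + 27*(45/16 - 1/32 - 5/4) = 7 + 27*(49/32) = 7 + 1323/32 = 1547/32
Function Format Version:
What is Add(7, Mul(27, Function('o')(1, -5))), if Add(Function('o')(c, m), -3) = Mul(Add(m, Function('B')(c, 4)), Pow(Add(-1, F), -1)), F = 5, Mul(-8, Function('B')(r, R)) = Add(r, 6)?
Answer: Rational(1547, 32) ≈ 48.344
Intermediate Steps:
Function('B')(r, R) = Add(Rational(-3, 4), Mul(Rational(-1, 8), r)) (Function('B')(r, R) = Mul(Rational(-1, 8), Add(r, 6)) = Mul(Rational(-1, 8), Add(6, r)) = Add(Rational(-3, 4), Mul(Rational(-1, 8), r)))
Function('o')(c, m) = Add(Rational(45, 16), Mul(Rational(-1, 32), c), Mul(Rational(1, 4), m)) (Function('o')(c, m) = Add(3, Mul(Add(m, Add(Rational(-3, 4), Mul(Rational(-1, 8), c))), Pow(Add(-1, 5), -1))) = Add(3, Mul(Add(Rational(-3, 4), m, Mul(Rational(-1, 8), c)), Pow(4, -1))) = Add(3, Mul(Add(Rational(-3, 4), m, Mul(Rational(-1, 8), c)), Rational(1, 4))) = Add(3, Add(Rational(-3, 16), Mul(Rational(-1, 32), c), Mul(Rational(1, 4), m))) = Add(Rational(45, 16), Mul(Rational(-1, 32), c), Mul(Rational(1, 4), m)))
Add(7, Mul(27, Function('o')(1, -5))) = Add(7, Mul(27, Add(Rational(45, 16), Mul(Rational(-1, 32), 1), Mul(Rational(1, 4), -5)))) = Add(7, Mul(27, Add(Rational(45, 16), Rational(-1, 32), Rational(-5, 4)))) = Add(7, Mul(27, Rational(49, 32))) = Add(7, Rational(1323, 32)) = Rational(1547, 32)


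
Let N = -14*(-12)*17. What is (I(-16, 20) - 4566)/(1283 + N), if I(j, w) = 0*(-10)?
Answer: -4566/4139 ≈ -1.1032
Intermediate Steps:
N = 2856 (N = 168*17 = 2856)
I(j, w) = 0
(I(-16, 20) - 4566)/(1283 + N) = (0 - 4566)/(1283 + 2856) = -4566/4139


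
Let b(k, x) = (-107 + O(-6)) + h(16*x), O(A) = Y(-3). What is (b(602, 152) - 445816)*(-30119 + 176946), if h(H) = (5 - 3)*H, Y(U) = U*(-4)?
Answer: -64757607869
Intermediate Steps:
Y(U) = -4*U
O(A) = 12 (O(A) = -4*(-3) = 12)
h(H) = 2*H
b(k, x) = -95 + 32*x (b(k, x) = (-107 + 12) + 2*(16*x) = -95 + 32*x)
(b(602, 152) - 445816)*(-30119 + 176946) = ((-95 + 32*152) - 445816)*(-30119 + 176946) = ((-95 + 4864) - 445816)*146827 = (4769 - 445816)*146827 = -441047*146827 = -64757607869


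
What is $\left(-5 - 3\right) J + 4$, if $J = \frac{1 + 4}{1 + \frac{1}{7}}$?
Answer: $-31$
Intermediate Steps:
$J = \frac{35}{8}$ ($J = \frac{5}{1 + \frac{1}{7}} = \frac{5}{\frac{8}{7}} = 5 \cdot \frac{7}{8} = \frac{35}{8} \approx 4.375$)
$\left(-5 - 3\right) J + 4 = \left(-5 - 3\right) \frac{35}{8} + 4 = \left(-8\right) \frac{35}{8} + 4 = -35 + 4 = -31$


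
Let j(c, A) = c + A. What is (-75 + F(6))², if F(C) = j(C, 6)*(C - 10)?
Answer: 15129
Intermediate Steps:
j(c, A) = A + c
F(C) = (-10 + C)*(6 + C) (F(C) = (6 + C)*(C - 10) = (6 + C)*(-10 + C) = (-10 + C)*(6 + C))
(-75 + F(6))² = (-75 + (-10 + 6)*(6 + 6))² = (-75 - 4*12)² = (-75 - 48)² = (-123)² = 15129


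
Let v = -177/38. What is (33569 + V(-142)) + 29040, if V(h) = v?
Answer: 2378965/38 ≈ 62604.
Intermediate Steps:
v = -177/38 (v = -177*1/38 = -177/38 ≈ -4.6579)
V(h) = -177/38
(33569 + V(-142)) + 29040 = (33569 - 177/38) + 29040 = 1275445/38 + 29040 = 2378965/38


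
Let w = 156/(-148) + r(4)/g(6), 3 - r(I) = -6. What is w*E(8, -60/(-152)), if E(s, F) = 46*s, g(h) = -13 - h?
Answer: -395232/703 ≈ -562.21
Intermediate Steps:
r(I) = 9 (r(I) = 3 - 1*(-6) = 3 + 6 = 9)
w = -1074/703 (w = 156/(-148) + 9/(-13 - 1*6) = 156*(-1/148) + 9/(-13 - 6) = -39/37 + 9/(-19) = -39/37 + 9*(-1/19) = -39/37 - 9/19 = -1074/703 ≈ -1.5277)
w*E(8, -60/(-152)) = -49404*8/703 = -1074/703*368 = -395232/703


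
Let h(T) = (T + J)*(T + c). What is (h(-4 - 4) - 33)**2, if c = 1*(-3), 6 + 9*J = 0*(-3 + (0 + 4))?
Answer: 34969/9 ≈ 3885.4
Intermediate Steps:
J = -2/3 (J = -2/3 + (0*(-3 + (0 + 4)))/9 = -2/3 + (0*(-3 + 4))/9 = -2/3 + (0*1)/9 = -2/3 + (1/9)*0 = -2/3 + 0 = -2/3 ≈ -0.66667)
c = -3
h(T) = (-3 + T)*(-2/3 + T) (h(T) = (T - 2/3)*(T - 3) = (-2/3 + T)*(-3 + T) = (-3 + T)*(-2/3 + T))
(h(-4 - 4) - 33)**2 = ((2 + (-4 - 4)**2 - 11*(-4 - 4)/3) - 33)**2 = ((2 + (-8)**2 - 11/3*(-8)) - 33)**2 = ((2 + 64 + 88/3) - 33)**2 = (286/3 - 33)**2 = (187/3)**2 = 34969/9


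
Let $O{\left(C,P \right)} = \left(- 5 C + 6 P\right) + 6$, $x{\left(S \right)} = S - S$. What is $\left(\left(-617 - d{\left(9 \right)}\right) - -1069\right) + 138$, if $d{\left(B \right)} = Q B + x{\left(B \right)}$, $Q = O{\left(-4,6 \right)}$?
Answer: $32$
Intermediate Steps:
$x{\left(S \right)} = 0$
$O{\left(C,P \right)} = 6 - 5 C + 6 P$
$Q = 62$ ($Q = 6 - -20 + 6 \cdot 6 = 6 + 20 + 36 = 62$)
$d{\left(B \right)} = 62 B$ ($d{\left(B \right)} = 62 B + 0 = 62 B$)
$\left(\left(-617 - d{\left(9 \right)}\right) - -1069\right) + 138 = \left(\left(-617 - 62 \cdot 9\right) - -1069\right) + 138 = \left(\left(-617 - 558\right) + 1069\right) + 138 = \left(-1175 + 1069\right) + 138 = -106 + 138 = 32$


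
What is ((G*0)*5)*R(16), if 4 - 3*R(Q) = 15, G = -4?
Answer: 0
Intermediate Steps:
R(Q) = -11/3 (R(Q) = 4/3 - ⅓*15 = 4/3 - 5 = -11/3)
((G*0)*5)*R(16) = (-4*0*5)*(-11/3) = (0*5)*(-11/3) = 0*(-11/3) = 0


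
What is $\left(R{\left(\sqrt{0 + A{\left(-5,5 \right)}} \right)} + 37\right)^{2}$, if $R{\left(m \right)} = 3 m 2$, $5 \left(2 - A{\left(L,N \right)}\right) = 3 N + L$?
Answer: $1369$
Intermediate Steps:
$A{\left(L,N \right)} = 2 - \frac{3 N}{5} - \frac{L}{5}$ ($A{\left(L,N \right)} = 2 - \frac{3 N + L}{5} = 2 - \frac{L + 3 N}{5} = 2 - \left(\frac{L}{5} + \frac{3 N}{5}\right) = 2 - \frac{3 N}{5} - \frac{L}{5}$)
$R{\left(m \right)} = 6 m$
$\left(R{\left(\sqrt{0 + A{\left(-5,5 \right)}} \right)} + 37\right)^{2} = \left(6 \sqrt{0 - 0} + 37\right)^{2} = \left(6 \sqrt{0 + \left(2 - 3 + 1\right)} + 37\right)^{2} = \left(6 \sqrt{0 + 0} + 37\right)^{2} = \left(6 \sqrt{0} + 37\right)^{2} = \left(6 \cdot 0 + 37\right)^{2} = \left(0 + 37\right)^{2} = 37^{2} = 1369$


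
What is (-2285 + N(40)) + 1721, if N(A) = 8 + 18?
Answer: -538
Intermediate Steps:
N(A) = 26
(-2285 + N(40)) + 1721 = (-2285 + 26) + 1721 = -2259 + 1721 = -538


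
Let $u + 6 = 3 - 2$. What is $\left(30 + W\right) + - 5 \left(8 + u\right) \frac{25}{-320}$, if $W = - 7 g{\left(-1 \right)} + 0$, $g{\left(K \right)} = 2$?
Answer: $\frac{1099}{64} \approx 17.172$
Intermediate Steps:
$u = -5$ ($u = -6 + \left(3 - 2\right) = -6 + 1 = -5$)
$W = -14$ ($W = \left(-7\right) 2 + 0 = -14 + 0 = -14$)
$\left(30 + W\right) + - 5 \left(8 + u\right) \frac{25}{-320} = \left(30 - 14\right) + - 5 \left(8 - 5\right) \frac{25}{-320} = 16 + \left(-5\right) 3 \cdot 25 \left(- \frac{1}{320}\right) = 16 - - \frac{75}{64} = 16 + \frac{75}{64} = \frac{1099}{64}$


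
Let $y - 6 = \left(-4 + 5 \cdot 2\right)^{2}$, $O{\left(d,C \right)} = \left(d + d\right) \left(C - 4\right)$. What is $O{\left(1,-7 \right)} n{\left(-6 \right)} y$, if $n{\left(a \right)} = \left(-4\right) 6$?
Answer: $22176$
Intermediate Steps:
$O{\left(d,C \right)} = 2 d \left(-4 + C\right)$
$n{\left(a \right)} = -24$
$y = 42$ ($y = 6 + \left(-4 + 5 \cdot 2\right)^{2} = 6 + \left(-4 + 10\right)^{2} = 6 + 6^{2} = 6 + 36 = 42$)
$O{\left(1,-7 \right)} n{\left(-6 \right)} y = 2 \cdot 1 \left(-4 - 7\right) \left(-24\right) 42 = 2 \cdot 1 \left(-11\right) \left(-24\right) 42 = \left(-22\right) \left(-24\right) 42 = 528 \cdot 42 = 22176$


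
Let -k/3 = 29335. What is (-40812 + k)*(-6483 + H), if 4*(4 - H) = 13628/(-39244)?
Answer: 32752813201173/39244 ≈ 8.3459e+8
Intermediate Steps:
k = -88005 (k = -3*29335 = -88005)
H = 160383/39244 (H = 4 - 3407/(-39244) = 4 - 3407*(-1)/39244 = 4 - ¼*(-3407/9811) = 4 + 3407/39244 = 160383/39244 ≈ 4.0868)
(-40812 + k)*(-6483 + H) = (-40812 - 88005)*(-6483 + 160383/39244) = -128817*(-254258469/39244) = 32752813201173/39244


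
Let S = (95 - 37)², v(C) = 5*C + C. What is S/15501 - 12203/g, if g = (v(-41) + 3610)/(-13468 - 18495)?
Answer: 6046090940485/52145364 ≈ 1.1595e+5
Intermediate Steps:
v(C) = 6*C
S = 3364 (S = 58² = 3364)
g = -3364/31963 (g = (6*(-41) + 3610)/(-13468 - 18495) = (-246 + 3610)/(-31963) = 3364*(-1/31963) = -3364/31963 ≈ -0.10525)
S/15501 - 12203/g = 3364/15501 - 12203/(-3364/31963) = 3364*(1/15501) - 12203*(-31963/3364) = 3364/15501 + 390044489/3364 = 6046090940485/52145364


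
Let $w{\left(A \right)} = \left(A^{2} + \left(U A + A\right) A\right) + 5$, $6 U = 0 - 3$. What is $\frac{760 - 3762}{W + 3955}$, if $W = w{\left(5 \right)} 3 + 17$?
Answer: $- \frac{6004}{8199} \approx -0.73228$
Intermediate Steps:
$U = - \frac{1}{2}$ ($U = \frac{0 - 3}{6} = \frac{1}{6} \left(-3\right) = - \frac{1}{2} \approx -0.5$)
$w{\left(A \right)} = 5 + \frac{3 A^{2}}{2}$ ($w{\left(A \right)} = \left(A^{2} + \left(- \frac{A}{2} + A\right) A\right) + 5 = \left(A^{2} + \frac{A}{2} A\right) + 5 = \left(A^{2} + \frac{A^{2}}{2}\right) + 5 = \frac{3 A^{2}}{2} + 5 = 5 + \frac{3 A^{2}}{2}$)
$W = \frac{289}{2}$ ($W = \left(5 + \frac{3 \cdot 5^{2}}{2}\right) 3 + 17 = \left(5 + \frac{3}{2} \cdot 25\right) 3 + 17 = \left(5 + \frac{75}{2}\right) 3 + 17 = \frac{85}{2} \cdot 3 + 17 = \frac{255}{2} + 17 = \frac{289}{2} \approx 144.5$)
$\frac{760 - 3762}{W + 3955} = \frac{760 - 3762}{\frac{289}{2} + 3955} = - \frac{3002}{\frac{8199}{2}} = \left(-3002\right) \frac{2}{8199} = - \frac{6004}{8199}$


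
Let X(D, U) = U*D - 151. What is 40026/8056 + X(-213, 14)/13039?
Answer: 19102291/4040084 ≈ 4.7282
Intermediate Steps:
X(D, U) = -151 + D*U (X(D, U) = D*U - 151 = -151 + D*U)
40026/8056 + X(-213, 14)/13039 = 40026/8056 + (-151 - 213*14)/13039 = 40026*(1/8056) + (-151 - 2982)*(1/13039) = 20013/4028 - 3133*1/13039 = 20013/4028 - 241/1003 = 19102291/4040084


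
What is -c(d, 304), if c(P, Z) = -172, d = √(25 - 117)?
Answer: 172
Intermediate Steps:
d = 2*I*√23 (d = √(-92) = 2*I*√23 ≈ 9.5917*I)
-c(d, 304) = -1*(-172) = 172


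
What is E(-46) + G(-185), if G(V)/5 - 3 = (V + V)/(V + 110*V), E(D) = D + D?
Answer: -8537/111 ≈ -76.910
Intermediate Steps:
E(D) = 2*D
G(V) = 1675/111 (G(V) = 15 + 5*((V + V)/(V + 110*V)) = 15 + 5*((2*V)/((111*V))) = 15 + 5*((2*V)*(1/(111*V))) = 15 + 5*(2/111) = 15 + 10/111 = 1675/111)
E(-46) + G(-185) = 2*(-46) + 1675/111 = -92 + 1675/111 = -8537/111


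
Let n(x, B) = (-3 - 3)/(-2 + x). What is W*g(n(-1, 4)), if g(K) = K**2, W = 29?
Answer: 116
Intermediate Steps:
n(x, B) = -6/(-2 + x)
W*g(n(-1, 4)) = 29*(-6/(-2 - 1))**2 = 29*(-6/(-3))**2 = 29*(-6*(-1/3))**2 = 29*2**2 = 29*4 = 116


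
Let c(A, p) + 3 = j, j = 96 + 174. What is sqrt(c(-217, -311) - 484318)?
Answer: I*sqrt(484051) ≈ 695.74*I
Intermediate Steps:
j = 270
c(A, p) = 267 (c(A, p) = -3 + 270 = 267)
sqrt(c(-217, -311) - 484318) = sqrt(267 - 484318) = sqrt(-484051) = I*sqrt(484051)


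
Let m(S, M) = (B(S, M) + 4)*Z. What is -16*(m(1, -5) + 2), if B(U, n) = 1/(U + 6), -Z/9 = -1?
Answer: -4400/7 ≈ -628.57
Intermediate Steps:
Z = 9 (Z = -9*(-1) = 9)
B(U, n) = 1/(6 + U)
m(S, M) = 36 + 9/(6 + S) (m(S, M) = (1/(6 + S) + 4)*9 = (4 + 1/(6 + S))*9 = 36 + 9/(6 + S))
-16*(m(1, -5) + 2) = -16*(9*(25 + 4*1)/(6 + 1) + 2) = -16*(9*(25 + 4)/7 + 2) = -16*(9*(⅐)*29 + 2) = -16*(261/7 + 2) = -16*275/7 = -4400/7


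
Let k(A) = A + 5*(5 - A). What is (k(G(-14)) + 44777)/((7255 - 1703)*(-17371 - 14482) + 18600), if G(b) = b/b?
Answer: -22399/88414628 ≈ -0.00025334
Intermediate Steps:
G(b) = 1
k(A) = 25 - 4*A (k(A) = A + (25 - 5*A) = 25 - 4*A)
(k(G(-14)) + 44777)/((7255 - 1703)*(-17371 - 14482) + 18600) = ((25 - 4*1) + 44777)/((7255 - 1703)*(-17371 - 14482) + 18600) = ((25 - 4) + 44777)/(5552*(-31853) + 18600) = (21 + 44777)/(-176847856 + 18600) = 44798/(-176829256) = 44798*(-1/176829256) = -22399/88414628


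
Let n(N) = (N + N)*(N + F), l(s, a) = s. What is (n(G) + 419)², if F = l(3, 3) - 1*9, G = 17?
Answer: 628849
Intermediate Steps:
F = -6 (F = 3 - 1*9 = 3 - 9 = -6)
n(N) = 2*N*(-6 + N) (n(N) = (N + N)*(N - 6) = (2*N)*(-6 + N) = 2*N*(-6 + N))
(n(G) + 419)² = (2*17*(-6 + 17) + 419)² = (2*17*11 + 419)² = (374 + 419)² = 793² = 628849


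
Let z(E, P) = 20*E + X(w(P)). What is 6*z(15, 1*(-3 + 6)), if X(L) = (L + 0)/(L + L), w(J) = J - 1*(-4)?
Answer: 1803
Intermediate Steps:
w(J) = 4 + J (w(J) = J + 4 = 4 + J)
X(L) = 1/2 (X(L) = L/((2*L)) = L*(1/(2*L)) = 1/2)
z(E, P) = 1/2 + 20*E (z(E, P) = 20*E + 1/2 = 1/2 + 20*E)
6*z(15, 1*(-3 + 6)) = 6*(1/2 + 20*15) = 6*(1/2 + 300) = 6*(601/2) = 1803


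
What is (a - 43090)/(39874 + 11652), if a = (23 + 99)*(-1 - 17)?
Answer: -22643/25763 ≈ -0.87890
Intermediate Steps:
a = -2196 (a = 122*(-18) = -2196)
(a - 43090)/(39874 + 11652) = (-2196 - 43090)/(39874 + 11652) = -45286/51526 = -45286*1/51526 = -22643/25763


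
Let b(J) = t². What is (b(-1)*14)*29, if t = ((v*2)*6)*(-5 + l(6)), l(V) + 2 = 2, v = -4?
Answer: 23385600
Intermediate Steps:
l(V) = 0 (l(V) = -2 + 2 = 0)
t = 240 (t = (-4*2*6)*(-5 + 0) = -8*6*(-5) = -48*(-5) = 240)
b(J) = 57600 (b(J) = 240² = 57600)
(b(-1)*14)*29 = (57600*14)*29 = 806400*29 = 23385600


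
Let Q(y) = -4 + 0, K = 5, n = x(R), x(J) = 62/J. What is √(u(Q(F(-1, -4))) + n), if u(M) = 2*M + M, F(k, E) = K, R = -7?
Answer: I*√1022/7 ≈ 4.567*I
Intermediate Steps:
n = -62/7 (n = 62/(-7) = 62*(-⅐) = -62/7 ≈ -8.8571)
F(k, E) = 5
Q(y) = -4
u(M) = 3*M
√(u(Q(F(-1, -4))) + n) = √(3*(-4) - 62/7) = √(-12 - 62/7) = √(-146/7) = I*√1022/7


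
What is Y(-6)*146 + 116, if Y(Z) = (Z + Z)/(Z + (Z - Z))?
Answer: 408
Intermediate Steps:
Y(Z) = 2 (Y(Z) = (2*Z)/(Z + 0) = (2*Z)/Z = 2)
Y(-6)*146 + 116 = 2*146 + 116 = 292 + 116 = 408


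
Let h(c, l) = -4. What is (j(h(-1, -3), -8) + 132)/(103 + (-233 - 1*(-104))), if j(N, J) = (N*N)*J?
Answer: -2/13 ≈ -0.15385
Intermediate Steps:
j(N, J) = J*N**2 (j(N, J) = N**2*J = J*N**2)
(j(h(-1, -3), -8) + 132)/(103 + (-233 - 1*(-104))) = (-8*(-4)**2 + 132)/(103 + (-233 - 1*(-104))) = (-8*16 + 132)/(103 + (-233 + 104)) = (-128 + 132)/(103 - 129) = 4/(-26) = 4*(-1/26) = -2/13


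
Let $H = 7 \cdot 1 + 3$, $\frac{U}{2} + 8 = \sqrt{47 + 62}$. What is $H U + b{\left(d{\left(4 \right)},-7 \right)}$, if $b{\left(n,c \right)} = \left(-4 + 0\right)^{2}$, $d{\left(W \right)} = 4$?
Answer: $-144 + 20 \sqrt{109} \approx 64.806$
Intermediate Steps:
$b{\left(n,c \right)} = 16$ ($b{\left(n,c \right)} = \left(-4\right)^{2} = 16$)
$U = -16 + 2 \sqrt{109}$ ($U = -16 + 2 \sqrt{47 + 62} = -16 + 2 \sqrt{109} \approx 4.8806$)
$H = 10$ ($H = 7 + 3 = 10$)
$H U + b{\left(d{\left(4 \right)},-7 \right)} = 10 \left(-16 + 2 \sqrt{109}\right) + 16 = \left(-160 + 20 \sqrt{109}\right) + 16 = -144 + 20 \sqrt{109}$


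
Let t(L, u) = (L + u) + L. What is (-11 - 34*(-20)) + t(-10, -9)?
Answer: 640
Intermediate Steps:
t(L, u) = u + 2*L
(-11 - 34*(-20)) + t(-10, -9) = (-11 - 34*(-20)) + (-9 + 2*(-10)) = (-11 + 680) + (-9 - 20) = 669 - 29 = 640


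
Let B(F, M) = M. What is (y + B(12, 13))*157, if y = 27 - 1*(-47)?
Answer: 13659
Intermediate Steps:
y = 74 (y = 27 + 47 = 74)
(y + B(12, 13))*157 = (74 + 13)*157 = 87*157 = 13659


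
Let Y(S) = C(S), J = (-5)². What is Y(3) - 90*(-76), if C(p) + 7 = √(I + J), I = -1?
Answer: 6833 + 2*√6 ≈ 6837.9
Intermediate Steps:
J = 25
C(p) = -7 + 2*√6 (C(p) = -7 + √(-1 + 25) = -7 + √24 = -7 + 2*√6)
Y(S) = -7 + 2*√6
Y(3) - 90*(-76) = (-7 + 2*√6) - 90*(-76) = (-7 + 2*√6) + 6840 = 6833 + 2*√6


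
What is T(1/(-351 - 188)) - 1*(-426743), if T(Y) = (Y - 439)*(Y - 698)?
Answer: 213000441809/290521 ≈ 7.3317e+5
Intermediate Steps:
T(Y) = (-698 + Y)*(-439 + Y) (T(Y) = (-439 + Y)*(-698 + Y) = (-698 + Y)*(-439 + Y))
T(1/(-351 - 188)) - 1*(-426743) = (306422 + (1/(-351 - 188))² - 1137/(-351 - 188)) - 1*(-426743) = (306422 + (1/(-539))² - 1137/(-539)) + 426743 = (306422 + (-1/539)² - 1137*(-1/539)) + 426743 = (306422 + 1/290521 + 1137/539) + 426743 = 89022638706/290521 + 426743 = 213000441809/290521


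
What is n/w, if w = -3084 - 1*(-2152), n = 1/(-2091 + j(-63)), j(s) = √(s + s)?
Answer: 697/1358361108 + I*√14/1358361108 ≈ 5.1312e-7 + 2.7545e-9*I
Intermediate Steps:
j(s) = √2*√s (j(s) = √(2*s) = √2*√s)
n = 1/(-2091 + 3*I*√14) (n = 1/(-2091 + √2*√(-63)) = 1/(-2091 + √2*(3*I*√7)) = 1/(-2091 + 3*I*√14) ≈ -0.00047823 - 2.567e-6*I)
w = -932 (w = -3084 + 2152 = -932)
n/w = (-697/1457469 - I*√14/1457469)/(-932) = (-697/1457469 - I*√14/1457469)*(-1/932) = 697/1358361108 + I*√14/1358361108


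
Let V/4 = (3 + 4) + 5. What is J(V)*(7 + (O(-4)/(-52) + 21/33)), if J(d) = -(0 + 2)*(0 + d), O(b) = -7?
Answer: -106680/143 ≈ -746.01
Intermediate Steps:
V = 48 (V = 4*((3 + 4) + 5) = 4*(7 + 5) = 4*12 = 48)
J(d) = -2*d
J(V)*(7 + (O(-4)/(-52) + 21/33)) = (-2*48)*(7 + (-7/(-52) + 21/33)) = -96*(7 + (-7*(-1/52) + 21*(1/33))) = -96*(7 + (7/52 + 7/11)) = -96*(7 + 441/572) = -96*4445/572 = -106680/143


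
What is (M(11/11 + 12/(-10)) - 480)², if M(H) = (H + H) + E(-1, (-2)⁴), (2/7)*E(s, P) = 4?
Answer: 5438224/25 ≈ 2.1753e+5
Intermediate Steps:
E(s, P) = 14 (E(s, P) = (7/2)*4 = 14)
M(H) = 14 + 2*H (M(H) = (H + H) + 14 = 2*H + 14 = 14 + 2*H)
(M(11/11 + 12/(-10)) - 480)² = ((14 + 2*(11/11 + 12/(-10))) - 480)² = ((14 + 2*(11*(1/11) + 12*(-⅒))) - 480)² = ((14 + 2*(1 - 6/5)) - 480)² = ((14 + 2*(-⅕)) - 480)² = ((14 - ⅖) - 480)² = (68/5 - 480)² = (-2332/5)² = 5438224/25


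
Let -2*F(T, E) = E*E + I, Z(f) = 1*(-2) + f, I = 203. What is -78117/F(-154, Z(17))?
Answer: 78117/214 ≈ 365.03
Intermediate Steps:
Z(f) = -2 + f
F(T, E) = -203/2 - E²/2 (F(T, E) = -(E*E + 203)/2 = -(E² + 203)/2 = -(203 + E²)/2 = -203/2 - E²/2)
-78117/F(-154, Z(17)) = -78117/(-203/2 - (-2 + 17)²/2) = -78117/(-203/2 - ½*15²) = -78117/(-203/2 - ½*225) = -78117/(-203/2 - 225/2) = -78117/(-214) = -78117*(-1/214) = 78117/214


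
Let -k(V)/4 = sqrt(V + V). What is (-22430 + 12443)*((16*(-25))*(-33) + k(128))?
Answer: -131189232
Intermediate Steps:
k(V) = -4*sqrt(2)*sqrt(V) (k(V) = -4*sqrt(V + V) = -4*sqrt(2)*sqrt(V))
(-22430 + 12443)*((16*(-25))*(-33) + k(128)) = (-22430 + 12443)*((16*(-25))*(-33) - 4*sqrt(2)*sqrt(128)) = -9987*(-400*(-33) - 4*sqrt(2)*8*sqrt(2)) = -9987*(13200 - 64) = -9987*13136 = -131189232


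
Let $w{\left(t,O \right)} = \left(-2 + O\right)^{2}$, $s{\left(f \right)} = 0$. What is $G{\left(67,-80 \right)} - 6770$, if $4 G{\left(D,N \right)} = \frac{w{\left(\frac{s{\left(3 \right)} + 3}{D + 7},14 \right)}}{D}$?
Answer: $- \frac{453554}{67} \approx -6769.5$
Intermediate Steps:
$G{\left(D,N \right)} = \frac{36}{D}$ ($G{\left(D,N \right)} = \frac{\left(-2 + 14\right)^{2} \frac{1}{D}}{4} = \frac{12^{2} \frac{1}{D}}{4} = \frac{144 \frac{1}{D}}{4} = \frac{36}{D}$)
$G{\left(67,-80 \right)} - 6770 = \frac{36}{67} - 6770 = - \frac{453554}{67}$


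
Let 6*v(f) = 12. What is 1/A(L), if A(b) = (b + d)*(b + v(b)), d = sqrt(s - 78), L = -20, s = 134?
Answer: 5/1548 + sqrt(14)/3096 ≈ 0.0044385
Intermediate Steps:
d = 2*sqrt(14) (d = sqrt(134 - 78) = sqrt(56) = 2*sqrt(14) ≈ 7.4833)
v(f) = 2 (v(f) = (1/6)*12 = 2)
A(b) = (2 + b)*(b + 2*sqrt(14)) (A(b) = (b + 2*sqrt(14))*(b + 2) = (b + 2*sqrt(14))*(2 + b) = (2 + b)*(b + 2*sqrt(14)))
1/A(L) = 1/((-20)**2 + 2*(-20) + 4*sqrt(14) + 2*(-20)*sqrt(14)) = 1/(400 - 40 + 4*sqrt(14) - 40*sqrt(14)) = 1/(360 - 36*sqrt(14))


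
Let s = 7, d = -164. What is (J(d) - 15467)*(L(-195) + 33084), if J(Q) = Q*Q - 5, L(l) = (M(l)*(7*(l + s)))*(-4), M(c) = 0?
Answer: 377951616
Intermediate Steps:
L(l) = 0 (L(l) = (0*(7*(l + 7)))*(-4) = (0*(7*(7 + l)))*(-4) = (0*(49 + 7*l))*(-4) = 0*(-4) = 0)
J(Q) = -5 + Q² (J(Q) = Q² - 5 = -5 + Q²)
(J(d) - 15467)*(L(-195) + 33084) = ((-5 + (-164)²) - 15467)*(0 + 33084) = ((-5 + 26896) - 15467)*33084 = (26891 - 15467)*33084 = 11424*33084 = 377951616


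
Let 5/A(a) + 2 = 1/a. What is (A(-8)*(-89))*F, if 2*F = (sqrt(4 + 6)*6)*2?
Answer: 21360*sqrt(10)/17 ≈ 3973.3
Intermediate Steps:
A(a) = 5/(-2 + 1/a)
F = 6*sqrt(10) (F = ((sqrt(4 + 6)*6)*2)/2 = ((sqrt(10)*6)*2)/2 = ((6*sqrt(10))*2)/2 = (12*sqrt(10))/2 = 6*sqrt(10) ≈ 18.974)
(A(-8)*(-89))*F = (-5*(-8)/(-1 + 2*(-8))*(-89))*(6*sqrt(10)) = (-5*(-8)/(-1 - 16)*(-89))*(6*sqrt(10)) = (-5*(-8)/(-17)*(-89))*(6*sqrt(10)) = (-5*(-8)*(-1/17)*(-89))*(6*sqrt(10)) = (-40/17*(-89))*(6*sqrt(10)) = 3560*(6*sqrt(10))/17 = 21360*sqrt(10)/17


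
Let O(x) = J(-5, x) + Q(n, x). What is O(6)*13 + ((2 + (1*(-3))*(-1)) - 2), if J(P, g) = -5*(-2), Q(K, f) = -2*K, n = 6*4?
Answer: -491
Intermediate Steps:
n = 24
J(P, g) = 10
O(x) = -38 (O(x) = 10 - 2*24 = 10 - 48 = -38)
O(6)*13 + ((2 + (1*(-3))*(-1)) - 2) = -38*13 + ((2 + (1*(-3))*(-1)) - 2) = -494 + ((2 - 3*(-1)) - 2) = -494 + ((2 + 3) - 2) = -494 + (5 - 2) = -494 + 3 = -491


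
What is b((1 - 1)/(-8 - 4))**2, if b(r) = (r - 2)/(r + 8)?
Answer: 1/16 ≈ 0.062500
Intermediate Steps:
b(r) = (-2 + r)/(8 + r)
b((1 - 1)/(-8 - 4))**2 = ((-2 + (1 - 1)/(-8 - 4))/(8 + (1 - 1)/(-8 - 4)))**2 = ((-2 + 0/(-12))/(8 + 0/(-12)))**2 = ((-2 + 0*(-1/12))/(8 + 0*(-1/12)))**2 = ((-2 + 0)/(8 + 0))**2 = (-2/8)**2 = ((1/8)*(-2))**2 = (-1/4)**2 = 1/16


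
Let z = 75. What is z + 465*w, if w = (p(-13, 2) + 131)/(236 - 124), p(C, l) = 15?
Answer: 38145/56 ≈ 681.16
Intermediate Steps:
w = 73/56 (w = (15 + 131)/(236 - 124) = 146/112 = 146*(1/112) = 73/56 ≈ 1.3036)
z + 465*w = 75 + 465*(73/56) = 75 + 33945/56 = 38145/56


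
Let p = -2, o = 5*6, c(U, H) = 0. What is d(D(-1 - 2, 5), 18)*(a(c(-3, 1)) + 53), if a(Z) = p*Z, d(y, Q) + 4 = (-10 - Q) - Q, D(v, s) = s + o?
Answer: -2650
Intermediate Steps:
o = 30
D(v, s) = 30 + s (D(v, s) = s + 30 = 30 + s)
d(y, Q) = -14 - 2*Q (d(y, Q) = -4 + ((-10 - Q) - Q) = -4 + (-10 - 2*Q) = -14 - 2*Q)
a(Z) = -2*Z
d(D(-1 - 2, 5), 18)*(a(c(-3, 1)) + 53) = (-14 - 2*18)*(-2*0 + 53) = (-14 - 36)*(0 + 53) = -50*53 = -2650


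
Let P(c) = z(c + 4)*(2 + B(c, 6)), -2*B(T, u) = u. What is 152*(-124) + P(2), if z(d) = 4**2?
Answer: -18864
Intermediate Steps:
B(T, u) = -u/2
z(d) = 16
P(c) = -16 (P(c) = 16*(2 - 1/2*6) = 16*(2 - 3) = 16*(-1) = -16)
152*(-124) + P(2) = 152*(-124) - 16 = -18848 - 16 = -18864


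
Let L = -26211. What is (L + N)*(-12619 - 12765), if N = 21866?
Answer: 110293480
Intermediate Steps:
(L + N)*(-12619 - 12765) = (-26211 + 21866)*(-12619 - 12765) = -4345*(-25384) = 110293480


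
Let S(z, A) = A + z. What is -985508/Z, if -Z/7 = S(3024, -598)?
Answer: 492754/8491 ≈ 58.032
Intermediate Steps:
Z = -16982 (Z = -7*(-598 + 3024) = -7*2426 = -16982)
-985508/Z = -985508/(-16982) = -985508*(-1/16982) = 492754/8491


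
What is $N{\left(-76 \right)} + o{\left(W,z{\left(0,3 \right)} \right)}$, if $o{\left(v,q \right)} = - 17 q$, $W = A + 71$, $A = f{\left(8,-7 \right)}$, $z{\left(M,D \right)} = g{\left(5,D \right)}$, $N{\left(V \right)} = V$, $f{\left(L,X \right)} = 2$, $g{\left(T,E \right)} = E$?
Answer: $-127$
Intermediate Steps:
$z{\left(M,D \right)} = D$
$A = 2$
$W = 73$ ($W = 2 + 71 = 73$)
$N{\left(-76 \right)} + o{\left(W,z{\left(0,3 \right)} \right)} = -76 - 51 = -127$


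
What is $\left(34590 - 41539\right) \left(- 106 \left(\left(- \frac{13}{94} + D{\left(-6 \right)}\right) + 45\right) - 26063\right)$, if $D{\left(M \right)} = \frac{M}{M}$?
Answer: $\frac{10099982356}{47} \approx 2.1489 \cdot 10^{8}$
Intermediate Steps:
$D{\left(M \right)} = 1$
$\left(34590 - 41539\right) \left(- 106 \left(\left(- \frac{13}{94} + D{\left(-6 \right)}\right) + 45\right) - 26063\right) = \left(34590 - 41539\right) \left(- 106 \left(\left(- \frac{13}{94} + 1\right) + 45\right) - 26063\right) = - 6949 \left(- 106 \left(\left(\left(-13\right) \frac{1}{94} + 1\right) + 45\right) - 26063\right) = - 6949 \left(- 106 \left(\left(- \frac{13}{94} + 1\right) + 45\right) - 26063\right) = - 6949 \left(- 106 \left(\frac{81}{94} + 45\right) - 26063\right) = - 6949 \left(\left(-106\right) \frac{4311}{94} - 26063\right) = - 6949 \left(- \frac{228483}{47} - 26063\right) = \left(-6949\right) \left(- \frac{1453444}{47}\right) = \frac{10099982356}{47}$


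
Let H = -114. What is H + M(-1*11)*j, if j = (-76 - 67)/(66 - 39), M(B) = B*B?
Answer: -20381/27 ≈ -754.85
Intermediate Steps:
M(B) = B**2
j = -143/27 ≈ -5.2963
H + M(-1*11)*j = -114 + (-1*11)**2*(-143/27) = -114 + (-11)**2*(-143/27) = -114 + 121*(-143/27) = -114 - 17303/27 = -20381/27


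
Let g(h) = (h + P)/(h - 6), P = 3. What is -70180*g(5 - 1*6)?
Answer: 140360/7 ≈ 20051.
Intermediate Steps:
g(h) = (3 + h)/(-6 + h) (g(h) = (h + 3)/(h - 6) = (3 + h)/(-6 + h))
-70180*g(5 - 1*6) = -70180*(3 + (5 - 1*6))/(-6 + (5 - 1*6)) = -70180*(3 + (5 - 6))/(-6 + (5 - 6)) = -70180*(3 - 1)/(-6 - 1) = -70180*2/(-7) = -(-70180)*2/7 = -70180*(-2/7) = 140360/7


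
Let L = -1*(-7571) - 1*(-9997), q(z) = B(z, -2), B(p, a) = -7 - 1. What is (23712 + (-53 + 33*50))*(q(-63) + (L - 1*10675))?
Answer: 174252465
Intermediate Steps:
B(p, a) = -8
q(z) = -8
L = 17568 (L = 7571 + 9997 = 17568)
(23712 + (-53 + 33*50))*(q(-63) + (L - 1*10675)) = (23712 + (-53 + 33*50))*(-8 + (17568 - 1*10675)) = (23712 + (-53 + 1650))*(-8 + (17568 - 10675)) = (23712 + 1597)*(-8 + 6893) = 25309*6885 = 174252465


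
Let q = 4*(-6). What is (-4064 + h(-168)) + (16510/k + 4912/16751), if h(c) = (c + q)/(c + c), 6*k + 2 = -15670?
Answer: -89026702985/21876806 ≈ -4069.5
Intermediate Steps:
k = -2612 (k = -1/3 + (1/6)*(-15670) = -1/3 - 7835/3 = -2612)
q = -24
h(c) = (-24 + c)/(2*c) (h(c) = (c - 24)/(c + c) = (-24 + c)/((2*c)) = (-24 + c)*(1/(2*c)) = (-24 + c)/(2*c))
(-4064 + h(-168)) + (16510/k + 4912/16751) = (-4064 + (1/2)*(-24 - 168)/(-168)) + (16510/(-2612) + 4912/16751) = (-4064 + (1/2)*(-1/168)*(-192)) + (16510*(-1/2612) + 4912*(1/16751)) = (-4064 + 4/7) + (-8255/1306 + 4912/16751) = -28444/7 - 131864433/21876806 = -89026702985/21876806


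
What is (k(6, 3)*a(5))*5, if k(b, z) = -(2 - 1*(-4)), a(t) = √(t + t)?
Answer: -30*√10 ≈ -94.868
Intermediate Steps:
a(t) = √2*√t (a(t) = √(2*t) = √2*√t)
k(b, z) = -6 (k(b, z) = -(2 + 4) = -1*6 = -6)
(k(6, 3)*a(5))*5 = -6*√2*√5*5 = -6*√10*5 = -30*√10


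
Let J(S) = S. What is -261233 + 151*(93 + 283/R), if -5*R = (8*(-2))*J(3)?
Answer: -11651455/48 ≈ -2.4274e+5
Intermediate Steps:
R = 48/5 (R = -8*(-2)*3/5 = -(-16)*3/5 = -⅕*(-48) = 48/5 ≈ 9.6000)
-261233 + 151*(93 + 283/R) = -261233 + 151*(93 + 283/(48/5)) = -261233 + 151*(93 + 283*(5/48)) = -261233 + 151*(93 + 1415/48) = -261233 + 151*(5879/48) = -261233 + 887729/48 = -11651455/48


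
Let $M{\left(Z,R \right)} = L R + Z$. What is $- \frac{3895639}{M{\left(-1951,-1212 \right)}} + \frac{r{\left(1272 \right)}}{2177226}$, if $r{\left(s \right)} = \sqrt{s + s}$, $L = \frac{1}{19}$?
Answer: $\frac{74017141}{38281} + \frac{2 \sqrt{159}}{1088613} \approx 1933.5$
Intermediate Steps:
$L = \frac{1}{19} \approx 0.052632$
$M{\left(Z,R \right)} = Z + \frac{R}{19}$ ($M{\left(Z,R \right)} = \frac{R}{19} + Z = Z + \frac{R}{19}$)
$r{\left(s \right)} = \sqrt{2} \sqrt{s}$ ($r{\left(s \right)} = \sqrt{2 s} = \sqrt{2} \sqrt{s}$)
$- \frac{3895639}{M{\left(-1951,-1212 \right)}} + \frac{r{\left(1272 \right)}}{2177226} = - \frac{3895639}{-1951 + \frac{1}{19} \left(-1212\right)} + \frac{\sqrt{2} \sqrt{1272}}{2177226} = - \frac{3895639}{-1951 - \frac{1212}{19}} + \sqrt{2} \cdot 2 \sqrt{318} \cdot \frac{1}{2177226} = - \frac{3895639}{- \frac{38281}{19}} + 4 \sqrt{159} \cdot \frac{1}{2177226} = \left(-3895639\right) \left(- \frac{19}{38281}\right) + \frac{2 \sqrt{159}}{1088613} = \frac{74017141}{38281} + \frac{2 \sqrt{159}}{1088613}$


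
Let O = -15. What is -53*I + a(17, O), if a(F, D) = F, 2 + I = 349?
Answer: -18374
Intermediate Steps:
I = 347 (I = -2 + 349 = 347)
-53*I + a(17, O) = -53*347 + 17 = -18391 + 17 = -18374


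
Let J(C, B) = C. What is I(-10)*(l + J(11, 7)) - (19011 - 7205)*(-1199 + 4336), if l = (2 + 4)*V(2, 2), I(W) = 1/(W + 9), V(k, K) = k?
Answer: -37035445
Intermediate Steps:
I(W) = 1/(9 + W)
l = 12 (l = (2 + 4)*2 = 6*2 = 12)
I(-10)*(l + J(11, 7)) - (19011 - 7205)*(-1199 + 4336) = (12 + 11)/(9 - 10) - (19011 - 7205)*(-1199 + 4336) = 23/(-1) - 11806*3137 = -1*23 - 1*37035422 = -23 - 37035422 = -37035445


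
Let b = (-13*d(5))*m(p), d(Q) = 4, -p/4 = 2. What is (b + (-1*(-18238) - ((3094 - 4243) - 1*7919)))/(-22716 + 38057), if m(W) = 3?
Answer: 27150/15341 ≈ 1.7698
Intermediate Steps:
p = -8 (p = -4*2 = -8)
b = -156 (b = -13*4*3 = -52*3 = -156)
(b + (-1*(-18238) - ((3094 - 4243) - 1*7919)))/(-22716 + 38057) = (-156 + (-1*(-18238) - ((3094 - 4243) - 1*7919)))/(-22716 + 38057) = (-156 + (18238 - (-1149 - 7919)))/15341 = (-156 + (18238 - 1*(-9068)))*(1/15341) = (-156 + (18238 + 9068))*(1/15341) = (-156 + 27306)*(1/15341) = 27150*(1/15341) = 27150/15341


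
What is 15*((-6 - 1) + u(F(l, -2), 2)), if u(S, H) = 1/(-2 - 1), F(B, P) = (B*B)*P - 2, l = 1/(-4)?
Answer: -110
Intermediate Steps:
l = -¼ ≈ -0.25000
F(B, P) = -2 + P*B² (F(B, P) = B²*P - 2 = P*B² - 2 = -2 + P*B²)
u(S, H) = -⅓ (u(S, H) = 1/(-3) = -⅓)
15*((-6 - 1) + u(F(l, -2), 2)) = 15*((-6 - 1) - ⅓) = 15*(-7 - ⅓) = 15*(-22/3) = -110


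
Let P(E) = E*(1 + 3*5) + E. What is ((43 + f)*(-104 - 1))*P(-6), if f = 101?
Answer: 1542240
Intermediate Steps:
P(E) = 17*E (P(E) = E*(1 + 15) + E = E*16 + E = 16*E + E = 17*E)
((43 + f)*(-104 - 1))*P(-6) = ((43 + 101)*(-104 - 1))*(17*(-6)) = (144*(-105))*(-102) = -15120*(-102) = 1542240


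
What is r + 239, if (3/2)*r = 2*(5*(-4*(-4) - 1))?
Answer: 339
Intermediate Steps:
r = 100 (r = 2*(2*(5*(-4*(-4) - 1)))/3 = 2*(2*(5*(16 - 1)))/3 = 2*(2*(5*15))/3 = 2*(2*75)/3 = (⅔)*150 = 100)
r + 239 = 100 + 239 = 339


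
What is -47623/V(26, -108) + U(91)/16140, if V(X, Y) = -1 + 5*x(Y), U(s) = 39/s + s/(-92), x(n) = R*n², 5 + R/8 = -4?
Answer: 3065125639/271090086960 ≈ 0.011307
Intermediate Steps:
R = -72 (R = -40 + 8*(-4) = -40 - 32 = -72)
x(n) = -72*n²
U(s) = 39/s - s/92 (U(s) = 39/s + s*(-1/92) = 39/s - s/92)
V(X, Y) = -1 - 360*Y² (V(X, Y) = -1 + 5*(-72*Y²) = -1 - 360*Y²)
-47623/V(26, -108) + U(91)/16140 = -47623/(-1 - 360*(-108)²) + (39/91 - 1/92*91)/16140 = -47623/(-1 - 360*11664) + (39*(1/91) - 91/92)*(1/16140) = -47623/(-1 - 4199040) + (3/7 - 91/92)*(1/16140) = -47623/(-4199041) - 361/644*1/16140 = -47623*(-1/4199041) - 361/10394160 = 47623/4199041 - 361/10394160 = 3065125639/271090086960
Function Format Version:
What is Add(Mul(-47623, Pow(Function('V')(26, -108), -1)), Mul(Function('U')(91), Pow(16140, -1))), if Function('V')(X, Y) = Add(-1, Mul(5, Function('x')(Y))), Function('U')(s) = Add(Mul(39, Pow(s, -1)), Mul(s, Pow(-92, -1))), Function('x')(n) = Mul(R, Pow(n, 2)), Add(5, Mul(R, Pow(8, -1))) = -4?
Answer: Rational(3065125639, 271090086960) ≈ 0.011307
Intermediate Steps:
R = -72 (R = Add(-40, Mul(8, -4)) = Add(-40, -32) = -72)
Function('x')(n) = Mul(-72, Pow(n, 2))
Function('U')(s) = Add(Mul(39, Pow(s, -1)), Mul(Rational(-1, 92), s)) (Function('U')(s) = Add(Mul(39, Pow(s, -1)), Mul(s, Rational(-1, 92))) = Add(Mul(39, Pow(s, -1)), Mul(Rational(-1, 92), s)))
Function('V')(X, Y) = Add(-1, Mul(-360, Pow(Y, 2))) (Function('V')(X, Y) = Add(-1, Mul(5, Mul(-72, Pow(Y, 2)))) = Add(-1, Mul(-360, Pow(Y, 2))))
Add(Mul(-47623, Pow(Function('V')(26, -108), -1)), Mul(Function('U')(91), Pow(16140, -1))) = Add(Mul(-47623, Pow(Add(-1, Mul(-360, Pow(-108, 2))), -1)), Mul(Add(Mul(39, Pow(91, -1)), Mul(Rational(-1, 92), 91)), Pow(16140, -1))) = Add(Mul(-47623, Pow(Add(-1, Mul(-360, 11664)), -1)), Mul(Add(Mul(39, Rational(1, 91)), Rational(-91, 92)), Rational(1, 16140))) = Add(Mul(-47623, Pow(Add(-1, -4199040), -1)), Mul(Add(Rational(3, 7), Rational(-91, 92)), Rational(1, 16140))) = Add(Mul(-47623, Pow(-4199041, -1)), Mul(Rational(-361, 644), Rational(1, 16140))) = Add(Mul(-47623, Rational(-1, 4199041)), Rational(-361, 10394160)) = Add(Rational(47623, 4199041), Rational(-361, 10394160)) = Rational(3065125639, 271090086960)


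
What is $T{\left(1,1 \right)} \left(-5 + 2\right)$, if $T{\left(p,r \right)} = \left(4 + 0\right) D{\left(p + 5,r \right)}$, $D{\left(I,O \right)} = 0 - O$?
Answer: $12$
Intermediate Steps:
$D{\left(I,O \right)} = - O$
$T{\left(p,r \right)} = - 4 r$ ($T{\left(p,r \right)} = \left(4 + 0\right) \left(- r\right) = 4 \left(- r\right) = - 4 r$)
$T{\left(1,1 \right)} \left(-5 + 2\right) = \left(-4\right) 1 \left(-5 + 2\right) = \left(-4\right) \left(-3\right) = 12$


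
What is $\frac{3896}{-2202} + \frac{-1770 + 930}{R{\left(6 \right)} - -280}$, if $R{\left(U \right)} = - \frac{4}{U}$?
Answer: $- \frac{2203472}{461319} \approx -4.7765$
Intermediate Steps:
$\frac{3896}{-2202} + \frac{-1770 + 930}{R{\left(6 \right)} - -280} = \frac{3896}{-2202} + \frac{-1770 + 930}{- \frac{4}{6} - -280} = 3896 \left(- \frac{1}{2202}\right) - \frac{840}{\left(-4\right) \frac{1}{6} + 280} = - \frac{1948}{1101} - \frac{840}{- \frac{2}{3} + 280} = - \frac{1948}{1101} - \frac{840}{\frac{838}{3}} = - \frac{1948}{1101} - \frac{1260}{419} = - \frac{2203472}{461319}$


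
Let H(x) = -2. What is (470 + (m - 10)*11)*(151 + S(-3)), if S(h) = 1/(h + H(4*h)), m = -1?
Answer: 263146/5 ≈ 52629.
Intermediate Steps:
S(h) = 1/(-2 + h) (S(h) = 1/(h - 2) = 1/(-2 + h))
(470 + (m - 10)*11)*(151 + S(-3)) = (470 + (-1 - 10)*11)*(151 + 1/(-2 - 3)) = (470 - 11*11)*(151 + 1/(-5)) = (470 - 121)*(151 - ⅕) = 349*(754/5) = 263146/5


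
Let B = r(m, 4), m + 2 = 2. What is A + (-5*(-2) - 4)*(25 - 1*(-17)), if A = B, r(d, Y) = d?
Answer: 252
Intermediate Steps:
m = 0 (m = -2 + 2 = 0)
B = 0
A = 0
A + (-5*(-2) - 4)*(25 - 1*(-17)) = 0 + (-5*(-2) - 4)*(25 - 1*(-17)) = 0 + (10 - 4)*(25 + 17) = 0 + 6*42 = 0 + 252 = 252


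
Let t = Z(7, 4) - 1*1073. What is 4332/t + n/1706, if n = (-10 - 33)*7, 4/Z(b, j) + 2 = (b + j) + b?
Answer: -30853159/7320446 ≈ -4.2147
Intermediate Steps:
Z(b, j) = 4/(-2 + j + 2*b) (Z(b, j) = 4/(-2 + ((b + j) + b)) = 4/(-2 + (j + 2*b)) = 4/(-2 + j + 2*b))
n = -301 (n = -43*7 = -301)
t = -4291/4 (t = 4/(-2 + 4 + 2*7) - 1*1073 = 4/(-2 + 4 + 14) - 1073 = 4/16 - 1073 = 4*(1/16) - 1073 = ¼ - 1073 = -4291/4 ≈ -1072.8)
4332/t + n/1706 = 4332/(-4291/4) - 301/1706 = 4332*(-4/4291) - 301*1/1706 = -17328/4291 - 301/1706 = -30853159/7320446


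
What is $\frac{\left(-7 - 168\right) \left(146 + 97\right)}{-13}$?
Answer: $\frac{42525}{13} \approx 3271.2$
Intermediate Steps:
$\frac{\left(-7 - 168\right) \left(146 + 97\right)}{-13} = - \frac{\left(-175\right) 243}{13} = \left(- \frac{1}{13}\right) \left(-42525\right) = \frac{42525}{13}$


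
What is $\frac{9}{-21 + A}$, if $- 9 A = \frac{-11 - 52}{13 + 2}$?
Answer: $- \frac{135}{308} \approx -0.43831$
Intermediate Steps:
$A = \frac{7}{15}$ ($A = - \frac{\left(-11 - 52\right) \frac{1}{13 + 2}}{9} = - \frac{\left(-63\right) \frac{1}{15}}{9} = \left(- \frac{1}{9}\right) \left(- \frac{21}{5}\right) = \frac{7}{15} \approx 0.46667$)
$\frac{9}{-21 + A} = \frac{9}{-21 + \frac{7}{15}} = \frac{9}{- \frac{308}{15}} = 9 \left(- \frac{15}{308}\right) = - \frac{135}{308}$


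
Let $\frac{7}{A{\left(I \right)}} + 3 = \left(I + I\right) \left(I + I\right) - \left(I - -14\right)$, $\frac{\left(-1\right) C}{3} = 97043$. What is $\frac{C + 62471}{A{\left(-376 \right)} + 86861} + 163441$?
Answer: $\frac{4016614417968098}{24575713025} \approx 1.6344 \cdot 10^{5}$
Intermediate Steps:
$C = -291129$ ($C = \left(-3\right) 97043 = -291129$)
$A{\left(I \right)} = \frac{7}{-17 - I + 4 I^{2}}$ ($A{\left(I \right)} = \frac{7}{-3 - \left(14 + I - \left(I + I\right) \left(I + I\right)\right)} = \frac{7}{-3 - \left(14 + I - 2 I 2 I\right)} = \frac{7}{-3 - \left(14 + I - 4 I^{2}\right)} = \frac{7}{-17 - I + 4 I^{2}}$)
$\frac{C + 62471}{A{\left(-376 \right)} + 86861} + 163441 = \frac{-291129 + 62471}{\frac{7}{-17 - -376 + 4 \left(-376\right)^{2}} + 86861} + 163441 = - \frac{228658}{\frac{7}{-17 + 376 + 4 \cdot 141376} + 86861} + 163441 = - \frac{228658}{\frac{7}{-17 + 376 + 565504} + 86861} + 163441 = - \frac{228658}{\frac{7}{565863} + 86861} + 163441 = - \frac{228658}{\frac{49151426050}{565863}} + 163441 = \left(-228658\right) \frac{565863}{49151426050} + 163441 = - \frac{64694550927}{24575713025} + 163441 = \frac{4016614417968098}{24575713025}$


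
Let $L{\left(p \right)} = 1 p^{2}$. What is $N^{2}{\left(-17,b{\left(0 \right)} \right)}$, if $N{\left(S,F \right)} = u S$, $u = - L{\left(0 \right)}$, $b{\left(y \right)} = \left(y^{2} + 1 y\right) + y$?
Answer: $0$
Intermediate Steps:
$b{\left(y \right)} = y^{2} + 2 y$ ($b{\left(y \right)} = \left(y^{2} + y\right) + y = \left(y + y^{2}\right) + y = y^{2} + 2 y$)
$L{\left(p \right)} = p^{2}$
$u = 0$ ($u = - 0^{2} = \left(-1\right) 0 = 0$)
$N{\left(S,F \right)} = 0$ ($N{\left(S,F \right)} = 0 S = 0$)
$N^{2}{\left(-17,b{\left(0 \right)} \right)} = 0^{2} = 0$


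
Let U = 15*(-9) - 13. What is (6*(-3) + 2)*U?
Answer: 2368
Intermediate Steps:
U = -148 (U = -135 - 13 = -148)
(6*(-3) + 2)*U = (6*(-3) + 2)*(-148) = (-18 + 2)*(-148) = -16*(-148) = 2368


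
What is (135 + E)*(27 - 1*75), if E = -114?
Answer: -1008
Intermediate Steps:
(135 + E)*(27 - 1*75) = (135 - 114)*(27 - 1*75) = 21*(27 - 75) = 21*(-48) = -1008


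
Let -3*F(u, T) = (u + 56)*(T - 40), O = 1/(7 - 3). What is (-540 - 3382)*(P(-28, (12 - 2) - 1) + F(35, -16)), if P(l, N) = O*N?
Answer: -40025971/6 ≈ -6.6710e+6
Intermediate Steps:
O = ¼ (O = 1/4 = ¼ ≈ 0.25000)
F(u, T) = -(-40 + T)*(56 + u)/3 (F(u, T) = -(u + 56)*(T - 40)/3 = -(56 + u)*(-40 + T)/3 = -(-40 + T)*(56 + u)/3)
P(l, N) = N/4
(-540 - 3382)*(P(-28, (12 - 2) - 1) + F(35, -16)) = (-540 - 3382)*(((12 - 2) - 1)/4 + (2240/3 - 56/3*(-16) + (40/3)*35 - ⅓*(-16)*35)) = -3922*((10 - 1)/4 + (2240/3 + 896/3 + 1400/3 + 560/3)) = -3922*((¼)*9 + 5096/3) = -3922*(9/4 + 5096/3) = -3922*20411/12 = -40025971/6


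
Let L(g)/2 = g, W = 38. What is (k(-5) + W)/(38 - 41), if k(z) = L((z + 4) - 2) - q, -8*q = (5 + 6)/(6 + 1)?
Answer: -601/56 ≈ -10.732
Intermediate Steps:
L(g) = 2*g
q = -11/56 (q = -(5 + 6)/(8*(6 + 1)) = -11/(8*7) = -⅛*11/7 = -11/56 ≈ -0.19643)
k(z) = 235/56 + 2*z (k(z) = 2*((z + 4) - 2) - 1*(-11/56) = 2*((4 + z) - 2) + 11/56 = 2*(2 + z) + 11/56 = (4 + 2*z) + 11/56 = 235/56 + 2*z)
(k(-5) + W)/(38 - 41) = ((235/56 + 2*(-5)) + 38)/(38 - 41) = ((235/56 - 10) + 38)/(-3) = (-325/56 + 38)*(-⅓) = (1803/56)*(-⅓) = -601/56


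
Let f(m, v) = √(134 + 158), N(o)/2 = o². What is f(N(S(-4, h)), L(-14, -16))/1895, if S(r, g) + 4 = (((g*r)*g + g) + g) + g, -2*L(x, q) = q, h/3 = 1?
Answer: 2*√73/1895 ≈ 0.0090174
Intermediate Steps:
h = 3 (h = 3*1 = 3)
L(x, q) = -q/2
S(r, g) = -4 + 3*g + r*g² (S(r, g) = -4 + ((((g*r)*g + g) + g) + g) = -4 + (((r*g² + g) + g) + g) = -4 + (((g + r*g²) + g) + g) = -4 + ((2*g + r*g²) + g) = -4 + (3*g + r*g²) = -4 + 3*g + r*g²)
N(o) = 2*o²
f(m, v) = 2*√73 (f(m, v) = √292 = 2*√73)
f(N(S(-4, h)), L(-14, -16))/1895 = (2*√73)/1895 = (2*√73)*(1/1895) = 2*√73/1895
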